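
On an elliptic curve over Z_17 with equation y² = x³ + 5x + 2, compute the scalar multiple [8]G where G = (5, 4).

(5, 13)

Repeated addition: build up to 8G.
2G: tangent at (5, 4): λ = (3·5² + 5)/(2·4) ≡ 12/8. 8⁻¹ ≡ 15 (mod 17), so λ ≡ 12·15 ≡ 10.
  x = λ² - 5 - 5 = 100 - 10 ≡ 5; y = λ·(5 - 5) - 4 ≡ 13. → (5, 13)
3G: (5, 13) + (5, 4): same x and y₁ ≡ -y₂, so the sum is O.
4G: O + (5, 4) = (5, 4) (identity).
5G: tangent at (5, 4): λ = (3·5² + 5)/(2·4) ≡ 12/8. 8⁻¹ ≡ 15 (mod 17), so λ ≡ 12·15 ≡ 10.
  x = λ² - 5 - 5 = 100 - 10 ≡ 5; y = λ·(5 - 5) - 4 ≡ 13. → (5, 13)
6G: (5, 13) + (5, 4): same x and y₁ ≡ -y₂, so the sum is O.
7G: O + (5, 4) = (5, 4) (identity).
8G: tangent at (5, 4): λ = (3·5² + 5)/(2·4) ≡ 12/8. 8⁻¹ ≡ 15 (mod 17), so λ ≡ 12·15 ≡ 10.
  x = λ² - 5 - 5 = 100 - 10 ≡ 5; y = λ·(5 - 5) - 4 ≡ 13. → (5, 13)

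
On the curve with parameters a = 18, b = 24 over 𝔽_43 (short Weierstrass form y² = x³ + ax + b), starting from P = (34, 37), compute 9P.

(34, 37)

Repeated addition: build up to 9P.
2P: tangent at (34, 37): λ = (3·34² + 18)/(2·37) ≡ 3/31. 31⁻¹ ≡ 25 (mod 43), so λ ≡ 3·25 ≡ 32.
  x = λ² - 34 - 34 = 1024 - 68 ≡ 10; y = λ·(34 - 10) - 37 ≡ 0. → (10, 0)
3P: (10, 0) + (34, 37). λ = (37 - 0)/(34 - 10) ≡ 37/24 mod 43. 24⁻¹ ≡ 9 (mod 43), so λ ≡ 32.
  x = λ² - 10 - 34 = 1024 - 44 ≡ 34; y = λ·(10 - 34) - 0 ≡ 6. → (34, 6)
4P: (34, 6) + (34, 37): same x and y₁ ≡ -y₂, so the sum is 𝒪.
5P: 𝒪 + (34, 37) = (34, 37) (identity).
6P: tangent at (34, 37): λ = (3·34² + 18)/(2·37) ≡ 3/31. 31⁻¹ ≡ 25 (mod 43) since 31·25 = 775 ≡ 1, so λ ≡ 3·25 ≡ 32.
  x = λ² - 34 - 34 = 1024 - 68 ≡ 10; y = λ·(34 - 10) - 37 ≡ 0. → (10, 0)
7P: (10, 0) + (34, 37). λ = (37 - 0)/(34 - 10) ≡ 37/24 mod 43. 24⁻¹ ≡ 9 (mod 43) since 24·9 = 216 ≡ 1, so λ ≡ 32.
  x = λ² - 10 - 34 = 1024 - 44 ≡ 34; y = λ·(10 - 34) - 0 ≡ 6. → (34, 6)
8P: (34, 6) + (34, 37): same x and y₁ ≡ -y₂, so the sum is 𝒪.
9P: 𝒪 + (34, 37) = (34, 37) (identity).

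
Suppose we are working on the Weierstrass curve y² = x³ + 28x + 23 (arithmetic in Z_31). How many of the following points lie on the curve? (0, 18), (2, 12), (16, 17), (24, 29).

(0, 18): 18² ≡ 14, rhs ≡ 23 → off.
(2, 12): 12² ≡ 20, rhs ≡ 25 → off.
(16, 17): 17² ≡ 10, rhs ≡ 10 → on.
(24, 29): 29² ≡ 4, rhs ≡ 11 → off.

1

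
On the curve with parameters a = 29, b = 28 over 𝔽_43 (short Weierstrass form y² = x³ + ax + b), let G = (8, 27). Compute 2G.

tangent at (8, 27): λ = (3·8² + 29)/(2·27) ≡ 6/11. 11⁻¹ ≡ 4 (mod 43), so λ ≡ 6·4 ≡ 24.
  x = λ² - 8 - 8 = 576 - 16 ≡ 1; y = λ·(8 - 1) - 27 ≡ 12. → (1, 12)

(1, 12)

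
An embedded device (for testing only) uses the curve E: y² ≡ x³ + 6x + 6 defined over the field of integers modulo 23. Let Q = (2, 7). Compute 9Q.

Double-and-add on 9 = (1001)₂. Start with Q = (2, 7) for the leading 1-bit.
double: tangent at (2, 7): λ = (3·2² + 6)/(2·7) ≡ 18/14. 14⁻¹ ≡ 5 (mod 23) since 14·5 = 70 ≡ 1, so λ ≡ 18·5 ≡ 21.
  x = λ² - 2 - 2 = 441 - 4 ≡ 0; y = λ·(2 - 0) - 7 ≡ 12. → (0, 12)
double: tangent at (0, 12): λ = (3·0² + 6)/(2·12) ≡ 6/1. 1⁻¹ ≡ 1 (mod 23) since 1·1 = 1 ≡ 1, so λ ≡ 6·1 ≡ 6.
  x = λ² - 0 - 0 = 36 - 0 ≡ 13; y = λ·(0 - 13) - 12 ≡ 2. → (13, 2)
double: tangent at (13, 2): λ = (3·13² + 6)/(2·2) ≡ 7/4. 4⁻¹ ≡ 6 (mod 23), so λ ≡ 7·6 ≡ 19.
  x = λ² - 13 - 13 = 361 - 26 ≡ 13; y = λ·(13 - 13) - 2 ≡ 21. → (13, 21)
add Q: (13, 21) + (2, 7). λ = (7 - 21)/(2 - 13) ≡ 9/12 mod 23. 12⁻¹ ≡ 2 (mod 23) since 12·2 = 24 ≡ 1, so λ ≡ 18.
  x = λ² - 13 - 2 = 324 - 15 ≡ 10; y = λ·(13 - 10) - 21 ≡ 10. → (10, 10)

(10, 10)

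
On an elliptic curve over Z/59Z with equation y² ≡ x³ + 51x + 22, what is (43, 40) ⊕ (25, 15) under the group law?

(39, 18)

(43, 40) + (25, 15). λ = (15 - 40)/(25 - 43) ≡ 34/41 mod 59. 41⁻¹ ≡ 36 (mod 59), so λ ≡ 44.
  x = λ² - 43 - 25 = 1936 - 68 ≡ 39; y = λ·(43 - 39) - 40 ≡ 18. → (39, 18)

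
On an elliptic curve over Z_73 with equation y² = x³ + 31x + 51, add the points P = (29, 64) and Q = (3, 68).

(38, 16)

(29, 64) + (3, 68). λ = (68 - 64)/(3 - 29) ≡ 4/47 mod 73. 47⁻¹ ≡ 14 (mod 73) since 47·14 = 658 ≡ 1, so λ ≡ 56.
  x = λ² - 29 - 3 = 3136 - 32 ≡ 38; y = λ·(29 - 38) - 64 ≡ 16. → (38, 16)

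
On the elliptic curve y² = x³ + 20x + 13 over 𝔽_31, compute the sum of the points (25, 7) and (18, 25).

(6, 15)

(25, 7) + (18, 25). λ = (25 - 7)/(18 - 25) ≡ 18/24 mod 31. 24⁻¹ ≡ 22 (mod 31), so λ ≡ 24.
  x = λ² - 25 - 18 = 576 - 43 ≡ 6; y = λ·(25 - 6) - 7 ≡ 15. → (6, 15)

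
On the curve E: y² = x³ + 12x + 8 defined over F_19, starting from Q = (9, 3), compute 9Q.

Double-and-add on 9 = (1001)₂. Start with Q = (9, 3) for the leading 1-bit.
double: tangent at (9, 3): λ = (3·9² + 12)/(2·3) ≡ 8/6. 6⁻¹ ≡ 16 (mod 19), so λ ≡ 8·16 ≡ 14.
  x = λ² - 9 - 9 = 196 - 18 ≡ 7; y = λ·(9 - 7) - 3 ≡ 6. → (7, 6)
double: tangent at (7, 6): λ = (3·7² + 12)/(2·6) ≡ 7/12. 12⁻¹ ≡ 8 (mod 19), so λ ≡ 7·8 ≡ 18.
  x = λ² - 7 - 7 = 324 - 14 ≡ 6; y = λ·(7 - 6) - 6 ≡ 12. → (6, 12)
double: tangent at (6, 12): λ = (3·6² + 12)/(2·12) ≡ 6/5. 5⁻¹ ≡ 4 (mod 19), so λ ≡ 6·4 ≡ 5.
  x = λ² - 6 - 6 = 25 - 12 ≡ 13; y = λ·(6 - 13) - 12 ≡ 10. → (13, 10)
add Q: (13, 10) + (9, 3). λ = (3 - 10)/(9 - 13) ≡ 12/15 mod 19. 15⁻¹ ≡ 14 (mod 19), so λ ≡ 16.
  x = λ² - 13 - 9 = 256 - 22 ≡ 6; y = λ·(13 - 6) - 10 ≡ 7. → (6, 7)

(6, 7)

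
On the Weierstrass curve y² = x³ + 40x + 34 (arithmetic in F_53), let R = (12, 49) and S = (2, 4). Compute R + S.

(12, 49) + (2, 4). λ = (4 - 49)/(2 - 12) ≡ 8/43 mod 53. 43⁻¹ ≡ 37 (mod 53) since 43·37 = 1591 ≡ 1, so λ ≡ 31.
  x = λ² - 12 - 2 = 961 - 14 ≡ 46; y = λ·(12 - 46) - 49 ≡ 10. → (46, 10)

(46, 10)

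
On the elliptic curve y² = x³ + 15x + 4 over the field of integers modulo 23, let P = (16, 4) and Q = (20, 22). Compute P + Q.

(13, 21)

(16, 4) + (20, 22). λ = (22 - 4)/(20 - 16) ≡ 18/4 mod 23. 4⁻¹ ≡ 6 (mod 23) since 4·6 = 24 ≡ 1, so λ ≡ 16.
  x = λ² - 16 - 20 = 256 - 36 ≡ 13; y = λ·(16 - 13) - 4 ≡ 21. → (13, 21)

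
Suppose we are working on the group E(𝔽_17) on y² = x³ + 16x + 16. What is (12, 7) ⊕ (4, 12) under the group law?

(12, 7) + (4, 12). λ = (12 - 7)/(4 - 12) ≡ 5/9 mod 17. 9⁻¹ ≡ 2 (mod 17) since 9·2 = 18 ≡ 1, so λ ≡ 10.
  x = λ² - 12 - 4 = 100 - 16 ≡ 16; y = λ·(12 - 16) - 7 ≡ 4. → (16, 4)

(16, 4)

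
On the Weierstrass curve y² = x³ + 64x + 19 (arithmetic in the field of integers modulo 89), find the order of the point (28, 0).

2

2P: (28, 0) + (28, 0): same x and y₁ ≡ -y₂, so the sum is O.
2P = O, so the order is 2.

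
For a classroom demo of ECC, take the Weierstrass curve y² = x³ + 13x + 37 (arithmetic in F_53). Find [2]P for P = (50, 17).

tangent at (50, 17): λ = (3·50² + 13)/(2·17) ≡ 40/34. 34⁻¹ ≡ 39 (mod 53) since 34·39 = 1326 ≡ 1, so λ ≡ 40·39 ≡ 23.
  x = λ² - 50 - 50 = 529 - 100 ≡ 5; y = λ·(50 - 5) - 17 ≡ 11. → (5, 11)

(5, 11)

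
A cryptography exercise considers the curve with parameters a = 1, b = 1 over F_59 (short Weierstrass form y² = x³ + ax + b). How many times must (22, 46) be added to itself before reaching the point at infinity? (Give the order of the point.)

2P: tangent at (22, 46): λ = (3·22² + 1)/(2·46) ≡ 37/33. 33⁻¹ ≡ 34 (mod 59) since 33·34 = 1122 ≡ 1, so λ ≡ 37·34 ≡ 19.
  x = λ² - 22 - 22 = 361 - 44 ≡ 22; y = λ·(22 - 22) - 46 ≡ 13. → (22, 13)
3P: (22, 13) + (22, 46): same x and y₁ ≡ -y₂, so the sum is the point at infinity.
3P = the point at infinity, so the order is 3.

3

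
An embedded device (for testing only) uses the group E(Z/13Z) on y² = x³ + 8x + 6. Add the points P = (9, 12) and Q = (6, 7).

(8, 7)

(9, 12) + (6, 7). λ = (7 - 12)/(6 - 9) ≡ 8/10 mod 13. 10⁻¹ ≡ 4 (mod 13), so λ ≡ 6.
  x = λ² - 9 - 6 = 36 - 15 ≡ 8; y = λ·(9 - 8) - 12 ≡ 7. → (8, 7)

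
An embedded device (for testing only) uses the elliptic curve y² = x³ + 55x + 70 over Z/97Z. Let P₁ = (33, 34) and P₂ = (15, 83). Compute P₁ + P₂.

(33, 34) + (15, 83). λ = (83 - 34)/(15 - 33) ≡ 49/79 mod 97. 79⁻¹ ≡ 70 (mod 97), so λ ≡ 35.
  x = λ² - 33 - 15 = 1225 - 48 ≡ 13; y = λ·(33 - 13) - 34 ≡ 84. → (13, 84)

(13, 84)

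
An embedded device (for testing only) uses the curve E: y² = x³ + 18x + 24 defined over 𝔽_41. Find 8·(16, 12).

(11, 6)

Write Q = (16, 12).
Repeated addition: build up to 8Q.
2Q: tangent at (16, 12): λ = (3·16² + 18)/(2·12) ≡ 7/24. 24⁻¹ ≡ 12 (mod 41) since 24·12 = 288 ≡ 1, so λ ≡ 7·12 ≡ 2.
  x = λ² - 16 - 16 = 4 - 32 ≡ 13; y = λ·(16 - 13) - 12 ≡ 35. → (13, 35)
3Q: (13, 35) + (16, 12). λ = (12 - 35)/(16 - 13) ≡ 18/3 mod 41. 3⁻¹ ≡ 14 (mod 41) since 3·14 = 42 ≡ 1, so λ ≡ 6.
  x = λ² - 13 - 16 = 36 - 29 ≡ 7; y = λ·(13 - 7) - 35 ≡ 1. → (7, 1)
4Q: (7, 1) + (16, 12). λ = (12 - 1)/(16 - 7) ≡ 11/9 mod 41. 9⁻¹ ≡ 32 (mod 41) since 9·32 = 288 ≡ 1, so λ ≡ 24.
  x = λ² - 7 - 16 = 576 - 23 ≡ 20; y = λ·(7 - 20) - 1 ≡ 15. → (20, 15)
5Q: (20, 15) + (16, 12). λ = (12 - 15)/(16 - 20) ≡ 38/37 mod 41. 37⁻¹ ≡ 10 (mod 41), so λ ≡ 11.
  x = λ² - 20 - 16 = 121 - 36 ≡ 3; y = λ·(20 - 3) - 15 ≡ 8. → (3, 8)
6Q: (3, 8) + (16, 12). λ = (12 - 8)/(16 - 3) ≡ 4/13 mod 41. 13⁻¹ ≡ 19 (mod 41) since 13·19 = 247 ≡ 1, so λ ≡ 35.
  x = λ² - 3 - 16 = 1225 - 19 ≡ 17; y = λ·(3 - 17) - 8 ≡ 35. → (17, 35)
7Q: (17, 35) + (16, 12). λ = (12 - 35)/(16 - 17) ≡ 18/40 mod 41. 40⁻¹ ≡ 40 (mod 41) since 40·40 = 1600 ≡ 1, so λ ≡ 23.
  x = λ² - 17 - 16 = 529 - 33 ≡ 4; y = λ·(17 - 4) - 35 ≡ 18. → (4, 18)
8Q: (4, 18) + (16, 12). λ = (12 - 18)/(16 - 4) ≡ 35/12 mod 41. 12⁻¹ ≡ 24 (mod 41), so λ ≡ 20.
  x = λ² - 4 - 16 = 400 - 20 ≡ 11; y = λ·(4 - 11) - 18 ≡ 6. → (11, 6)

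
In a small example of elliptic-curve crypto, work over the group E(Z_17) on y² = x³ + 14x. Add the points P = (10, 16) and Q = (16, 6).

(10, 16) + (16, 6). λ = (6 - 16)/(16 - 10) ≡ 7/6 mod 17. 6⁻¹ ≡ 3 (mod 17) since 6·3 = 18 ≡ 1, so λ ≡ 4.
  x = λ² - 10 - 16 = 16 - 26 ≡ 7; y = λ·(10 - 7) - 16 ≡ 13. → (7, 13)

(7, 13)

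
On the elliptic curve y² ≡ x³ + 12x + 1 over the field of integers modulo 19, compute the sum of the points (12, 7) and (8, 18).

(12, 7) + (8, 18). λ = (18 - 7)/(8 - 12) ≡ 11/15 mod 19. 15⁻¹ ≡ 14 (mod 19), so λ ≡ 2.
  x = λ² - 12 - 8 = 4 - 20 ≡ 3; y = λ·(12 - 3) - 7 ≡ 11. → (3, 11)

(3, 11)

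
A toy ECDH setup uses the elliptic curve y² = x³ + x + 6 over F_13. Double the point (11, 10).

(4, 3)

tangent at (11, 10): λ = (3·11² + 1)/(2·10) ≡ 0/7. 7⁻¹ ≡ 2 (mod 13) since 7·2 = 14 ≡ 1, so λ ≡ 0·2 ≡ 0.
  x = λ² - 11 - 11 = 0 - 22 ≡ 4; y = λ·(11 - 4) - 10 ≡ 3. → (4, 3)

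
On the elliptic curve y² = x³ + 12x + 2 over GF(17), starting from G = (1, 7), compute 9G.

Repeated addition: build up to 9G.
2G: tangent at (1, 7): λ = (3·1² + 12)/(2·7) ≡ 15/14. 14⁻¹ ≡ 11 (mod 17), so λ ≡ 15·11 ≡ 12.
  x = λ² - 1 - 1 = 144 - 2 ≡ 6; y = λ·(1 - 6) - 7 ≡ 1. → (6, 1)
3G: (6, 1) + (1, 7). λ = (7 - 1)/(1 - 6) ≡ 6/12 mod 17. 12⁻¹ ≡ 10 (mod 17) since 12·10 = 120 ≡ 1, so λ ≡ 9.
  x = λ² - 6 - 1 = 81 - 7 ≡ 6; y = λ·(6 - 6) - 1 ≡ 16. → (6, 16)
4G: (6, 16) + (1, 7). λ = (7 - 16)/(1 - 6) ≡ 8/12 mod 17. 12⁻¹ ≡ 10 (mod 17), so λ ≡ 12.
  x = λ² - 6 - 1 = 144 - 7 ≡ 1; y = λ·(6 - 1) - 16 ≡ 10. → (1, 10)
5G: (1, 10) + (1, 7): same x and y₁ ≡ -y₂, so the sum is 𝒪.
6G: 𝒪 + (1, 7) = (1, 7) (identity).
7G: tangent at (1, 7): λ = (3·1² + 12)/(2·7) ≡ 15/14. 14⁻¹ ≡ 11 (mod 17) since 14·11 = 154 ≡ 1, so λ ≡ 15·11 ≡ 12.
  x = λ² - 1 - 1 = 144 - 2 ≡ 6; y = λ·(1 - 6) - 7 ≡ 1. → (6, 1)
8G: (6, 1) + (1, 7). λ = (7 - 1)/(1 - 6) ≡ 6/12 mod 17. 12⁻¹ ≡ 10 (mod 17), so λ ≡ 9.
  x = λ² - 6 - 1 = 81 - 7 ≡ 6; y = λ·(6 - 6) - 1 ≡ 16. → (6, 16)
9G: (6, 16) + (1, 7). λ = (7 - 16)/(1 - 6) ≡ 8/12 mod 17. 12⁻¹ ≡ 10 (mod 17), so λ ≡ 12.
  x = λ² - 6 - 1 = 144 - 7 ≡ 1; y = λ·(6 - 1) - 16 ≡ 10. → (1, 10)

(1, 10)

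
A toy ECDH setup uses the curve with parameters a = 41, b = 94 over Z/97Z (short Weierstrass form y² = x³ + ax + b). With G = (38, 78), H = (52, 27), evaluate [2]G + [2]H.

(28, 60)

First 2G:
Repeated addition: build up to 2G.
2G: tangent at (38, 78): λ = (3·38² + 41)/(2·78) ≡ 8/59. 59⁻¹ ≡ 74 (mod 97) since 59·74 = 4366 ≡ 1, so λ ≡ 8·74 ≡ 10.
  x = λ² - 38 - 38 = 100 - 76 ≡ 24; y = λ·(38 - 24) - 78 ≡ 62. → (24, 62)
2G = (24, 62).
Next 2H:
Repeated addition: build up to 2H.
2H: tangent at (52, 27): λ = (3·52² + 41)/(2·27) ≡ 5/54. 54⁻¹ ≡ 9 (mod 97), so λ ≡ 5·9 ≡ 45.
  x = λ² - 52 - 52 = 2025 - 104 ≡ 78; y = λ·(52 - 78) - 27 ≡ 64. → (78, 64)
2H = (78, 64).
Finally 2G + 2H:
(24, 62) + (78, 64). λ = (64 - 62)/(78 - 24) ≡ 2/54 mod 97. 54⁻¹ ≡ 9 (mod 97), so λ ≡ 18.
  x = λ² - 24 - 78 = 324 - 102 ≡ 28; y = λ·(24 - 28) - 62 ≡ 60. → (28, 60)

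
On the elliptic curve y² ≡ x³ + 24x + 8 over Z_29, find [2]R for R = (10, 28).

(8, 25)

tangent at (10, 28): λ = (3·10² + 24)/(2·28) ≡ 5/27. 27⁻¹ ≡ 14 (mod 29) since 27·14 = 378 ≡ 1, so λ ≡ 5·14 ≡ 12.
  x = λ² - 10 - 10 = 144 - 20 ≡ 8; y = λ·(10 - 8) - 28 ≡ 25. → (8, 25)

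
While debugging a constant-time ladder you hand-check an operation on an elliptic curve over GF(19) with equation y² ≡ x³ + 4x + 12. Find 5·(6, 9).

Write P = (6, 9).
Double-and-add on 5 = (101)₂. Start with P = (6, 9) for the leading 1-bit.
double: tangent at (6, 9): λ = (3·6² + 4)/(2·9) ≡ 17/18. 18⁻¹ ≡ 18 (mod 19), so λ ≡ 17·18 ≡ 2.
  x = λ² - 6 - 6 = 4 - 12 ≡ 11; y = λ·(6 - 11) - 9 ≡ 0. → (11, 0)
double: (11, 0) + (11, 0): same x and y₁ ≡ -y₂, so the sum is O.
add P: O + (6, 9) = (6, 9) (identity).

(6, 9)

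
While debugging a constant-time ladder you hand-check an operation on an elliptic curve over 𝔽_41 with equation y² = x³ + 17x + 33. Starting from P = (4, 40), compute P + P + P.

(19, 9)

Repeated addition: build up to 3P.
2P: tangent at (4, 40): λ = (3·4² + 17)/(2·40) ≡ 24/39. 39⁻¹ ≡ 20 (mod 41), so λ ≡ 24·20 ≡ 29.
  x = λ² - 4 - 4 = 841 - 8 ≡ 13; y = λ·(4 - 13) - 40 ≡ 27. → (13, 27)
3P: (13, 27) + (4, 40). λ = (40 - 27)/(4 - 13) ≡ 13/32 mod 41. 32⁻¹ ≡ 9 (mod 41) since 32·9 = 288 ≡ 1, so λ ≡ 35.
  x = λ² - 13 - 4 = 1225 - 17 ≡ 19; y = λ·(13 - 19) - 27 ≡ 9. → (19, 9)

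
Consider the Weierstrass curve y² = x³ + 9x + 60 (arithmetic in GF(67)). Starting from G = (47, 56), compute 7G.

Repeated addition: build up to 7G.
2G: tangent at (47, 56): λ = (3·47² + 9)/(2·56) ≡ 3/45. 45⁻¹ ≡ 3 (mod 67), so λ ≡ 3·3 ≡ 9.
  x = λ² - 47 - 47 = 81 - 94 ≡ 54; y = λ·(47 - 54) - 56 ≡ 15. → (54, 15)
3G: (54, 15) + (47, 56). λ = (56 - 15)/(47 - 54) ≡ 41/60 mod 67. 60⁻¹ ≡ 19 (mod 67) since 60·19 = 1140 ≡ 1, so λ ≡ 42.
  x = λ² - 54 - 47 = 1764 - 101 ≡ 55; y = λ·(54 - 55) - 15 ≡ 10. → (55, 10)
4G: (55, 10) + (47, 56). λ = (56 - 10)/(47 - 55) ≡ 46/59 mod 67. 59⁻¹ ≡ 25 (mod 67) since 59·25 = 1475 ≡ 1, so λ ≡ 11.
  x = λ² - 55 - 47 = 121 - 102 ≡ 19; y = λ·(55 - 19) - 10 ≡ 51. → (19, 51)
5G: (19, 51) + (47, 56). λ = (56 - 51)/(47 - 19) ≡ 5/28 mod 67. 28⁻¹ ≡ 12 (mod 67), so λ ≡ 60.
  x = λ² - 19 - 47 = 3600 - 66 ≡ 50; y = λ·(19 - 50) - 51 ≡ 32. → (50, 32)
6G: (50, 32) + (47, 56). λ = (56 - 32)/(47 - 50) ≡ 24/64 mod 67. 64⁻¹ ≡ 22 (mod 67), so λ ≡ 59.
  x = λ² - 50 - 47 = 3481 - 97 ≡ 34; y = λ·(50 - 34) - 32 ≡ 41. → (34, 41)
7G: (34, 41) + (47, 56). λ = (56 - 41)/(47 - 34) ≡ 15/13 mod 67. 13⁻¹ ≡ 31 (mod 67) since 13·31 = 403 ≡ 1, so λ ≡ 63.
  x = λ² - 34 - 47 = 3969 - 81 ≡ 2; y = λ·(34 - 2) - 41 ≡ 32. → (2, 32)

(2, 32)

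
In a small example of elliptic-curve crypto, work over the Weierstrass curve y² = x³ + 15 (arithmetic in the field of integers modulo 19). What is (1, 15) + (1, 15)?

(2, 2)

tangent at (1, 15): λ = (3·1² + 0)/(2·15) ≡ 3/11. 11⁻¹ ≡ 7 (mod 19), so λ ≡ 3·7 ≡ 2.
  x = λ² - 1 - 1 = 4 - 2 ≡ 2; y = λ·(1 - 2) - 15 ≡ 2. → (2, 2)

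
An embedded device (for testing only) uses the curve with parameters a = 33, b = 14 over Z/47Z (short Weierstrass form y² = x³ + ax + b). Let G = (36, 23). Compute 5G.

(25, 22)

Double-and-add on 5 = (101)₂. Start with G = (36, 23) for the leading 1-bit.
double: tangent at (36, 23): λ = (3·36² + 33)/(2·23) ≡ 20/46. 46⁻¹ ≡ 46 (mod 47) since 46·46 = 2116 ≡ 1, so λ ≡ 20·46 ≡ 27.
  x = λ² - 36 - 36 = 729 - 72 ≡ 46; y = λ·(36 - 46) - 23 ≡ 36. → (46, 36)
double: tangent at (46, 36): λ = (3·46² + 33)/(2·36) ≡ 36/25. 25⁻¹ ≡ 32 (mod 47) since 25·32 = 800 ≡ 1, so λ ≡ 36·32 ≡ 24.
  x = λ² - 46 - 46 = 576 - 92 ≡ 14; y = λ·(46 - 14) - 36 ≡ 27. → (14, 27)
add G: (14, 27) + (36, 23). λ = (23 - 27)/(36 - 14) ≡ 43/22 mod 47. 22⁻¹ ≡ 15 (mod 47), so λ ≡ 34.
  x = λ² - 14 - 36 = 1156 - 50 ≡ 25; y = λ·(14 - 25) - 27 ≡ 22. → (25, 22)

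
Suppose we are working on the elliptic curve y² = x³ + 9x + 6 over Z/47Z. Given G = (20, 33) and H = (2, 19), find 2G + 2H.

First 2G:
Repeated addition: build up to 2G.
2G: tangent at (20, 33): λ = (3·20² + 9)/(2·33) ≡ 34/19. 19⁻¹ ≡ 5 (mod 47), so λ ≡ 34·5 ≡ 29.
  x = λ² - 20 - 20 = 841 - 40 ≡ 2; y = λ·(20 - 2) - 33 ≡ 19. → (2, 19)
2G = (2, 19).
Next 2H:
Repeated addition: build up to 2H.
2H: tangent at (2, 19): λ = (3·2² + 9)/(2·19) ≡ 21/38. 38⁻¹ ≡ 26 (mod 47), so λ ≡ 21·26 ≡ 29.
  x = λ² - 2 - 2 = 841 - 4 ≡ 38; y = λ·(2 - 38) - 19 ≡ 18. → (38, 18)
2H = (38, 18).
Finally 2G + 2H:
(2, 19) + (38, 18). λ = (18 - 19)/(38 - 2) ≡ 46/36 mod 47. 36⁻¹ ≡ 17 (mod 47), so λ ≡ 30.
  x = λ² - 2 - 38 = 900 - 40 ≡ 14; y = λ·(2 - 14) - 19 ≡ 44. → (14, 44)

(14, 44)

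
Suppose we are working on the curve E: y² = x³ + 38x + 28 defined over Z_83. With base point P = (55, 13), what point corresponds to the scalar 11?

Repeated addition: build up to 11P.
2P: tangent at (55, 13): λ = (3·55² + 38)/(2·13) ≡ 66/26. 26⁻¹ ≡ 16 (mod 83) since 26·16 = 416 ≡ 1, so λ ≡ 66·16 ≡ 60.
  x = λ² - 55 - 55 = 3600 - 110 ≡ 4; y = λ·(55 - 4) - 13 ≡ 59. → (4, 59)
3P: (4, 59) + (55, 13). λ = (13 - 59)/(55 - 4) ≡ 37/51 mod 83. 51⁻¹ ≡ 70 (mod 83), so λ ≡ 17.
  x = λ² - 4 - 55 = 289 - 59 ≡ 64; y = λ·(4 - 64) - 59 ≡ 0. → (64, 0)
4P: (64, 0) + (55, 13). λ = (13 - 0)/(55 - 64) ≡ 13/74 mod 83. 74⁻¹ ≡ 46 (mod 83), so λ ≡ 17.
  x = λ² - 64 - 55 = 289 - 119 ≡ 4; y = λ·(64 - 4) - 0 ≡ 24. → (4, 24)
5P: (4, 24) + (55, 13). λ = (13 - 24)/(55 - 4) ≡ 72/51 mod 83. 51⁻¹ ≡ 70 (mod 83) since 51·70 = 3570 ≡ 1, so λ ≡ 60.
  x = λ² - 4 - 55 = 3600 - 59 ≡ 55; y = λ·(4 - 55) - 24 ≡ 70. → (55, 70)
6P: (55, 70) + (55, 13): same x and y₁ ≡ -y₂, so the sum is 𝒪.
7P: 𝒪 + (55, 13) = (55, 13) (identity).
8P: tangent at (55, 13): λ = (3·55² + 38)/(2·13) ≡ 66/26. 26⁻¹ ≡ 16 (mod 83), so λ ≡ 66·16 ≡ 60.
  x = λ² - 55 - 55 = 3600 - 110 ≡ 4; y = λ·(55 - 4) - 13 ≡ 59. → (4, 59)
9P: (4, 59) + (55, 13). λ = (13 - 59)/(55 - 4) ≡ 37/51 mod 83. 51⁻¹ ≡ 70 (mod 83), so λ ≡ 17.
  x = λ² - 4 - 55 = 289 - 59 ≡ 64; y = λ·(4 - 64) - 59 ≡ 0. → (64, 0)
10P: (64, 0) + (55, 13). λ = (13 - 0)/(55 - 64) ≡ 13/74 mod 83. 74⁻¹ ≡ 46 (mod 83), so λ ≡ 17.
  x = λ² - 64 - 55 = 289 - 119 ≡ 4; y = λ·(64 - 4) - 0 ≡ 24. → (4, 24)
11P: (4, 24) + (55, 13). λ = (13 - 24)/(55 - 4) ≡ 72/51 mod 83. 51⁻¹ ≡ 70 (mod 83) since 51·70 = 3570 ≡ 1, so λ ≡ 60.
  x = λ² - 4 - 55 = 3600 - 59 ≡ 55; y = λ·(4 - 55) - 24 ≡ 70. → (55, 70)

(55, 70)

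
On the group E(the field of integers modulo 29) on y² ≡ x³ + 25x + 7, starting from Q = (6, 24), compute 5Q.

(3, 14)

Double-and-add on 5 = (101)₂. Start with Q = (6, 24) for the leading 1-bit.
double: tangent at (6, 24): λ = (3·6² + 25)/(2·24) ≡ 17/19. 19⁻¹ ≡ 26 (mod 29) since 19·26 = 494 ≡ 1, so λ ≡ 17·26 ≡ 7.
  x = λ² - 6 - 6 = 49 - 12 ≡ 8; y = λ·(6 - 8) - 24 ≡ 20. → (8, 20)
double: tangent at (8, 20): λ = (3·8² + 25)/(2·20) ≡ 14/11. 11⁻¹ ≡ 8 (mod 29), so λ ≡ 14·8 ≡ 25.
  x = λ² - 8 - 8 = 625 - 16 ≡ 0; y = λ·(8 - 0) - 20 ≡ 6. → (0, 6)
add Q: (0, 6) + (6, 24). λ = (24 - 6)/(6 - 0) ≡ 18/6 mod 29. 6⁻¹ ≡ 5 (mod 29) since 6·5 = 30 ≡ 1, so λ ≡ 3.
  x = λ² - 0 - 6 = 9 - 6 ≡ 3; y = λ·(0 - 3) - 6 ≡ 14. → (3, 14)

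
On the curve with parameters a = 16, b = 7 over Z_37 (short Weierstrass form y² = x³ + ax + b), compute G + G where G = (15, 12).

tangent at (15, 12): λ = (3·15² + 16)/(2·12) ≡ 25/24. 24⁻¹ ≡ 17 (mod 37) since 24·17 = 408 ≡ 1, so λ ≡ 25·17 ≡ 18.
  x = λ² - 15 - 15 = 324 - 30 ≡ 35; y = λ·(15 - 35) - 12 ≡ 35. → (35, 35)

(35, 35)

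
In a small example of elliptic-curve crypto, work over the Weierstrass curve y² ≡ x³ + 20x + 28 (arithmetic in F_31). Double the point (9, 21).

(0, 11)

tangent at (9, 21): λ = (3·9² + 20)/(2·21) ≡ 15/11. 11⁻¹ ≡ 17 (mod 31) since 11·17 = 187 ≡ 1, so λ ≡ 15·17 ≡ 7.
  x = λ² - 9 - 9 = 49 - 18 ≡ 0; y = λ·(9 - 0) - 21 ≡ 11. → (0, 11)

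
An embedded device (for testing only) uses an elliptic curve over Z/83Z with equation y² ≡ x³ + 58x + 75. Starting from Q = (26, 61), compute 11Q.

Double-and-add on 11 = (1011)₂. Start with Q = (26, 61) for the leading 1-bit.
double: tangent at (26, 61): λ = (3·26² + 58)/(2·61) ≡ 11/39. 39⁻¹ ≡ 66 (mod 83) since 39·66 = 2574 ≡ 1, so λ ≡ 11·66 ≡ 62.
  x = λ² - 26 - 26 = 3844 - 52 ≡ 57; y = λ·(26 - 57) - 61 ≡ 9. → (57, 9)
double: tangent at (57, 9): λ = (3·57² + 58)/(2·9) ≡ 11/18. 18⁻¹ ≡ 60 (mod 83) since 18·60 = 1080 ≡ 1, so λ ≡ 11·60 ≡ 79.
  x = λ² - 57 - 57 = 6241 - 114 ≡ 68; y = λ·(57 - 68) - 9 ≡ 35. → (68, 35)
add Q: (68, 35) + (26, 61). λ = (61 - 35)/(26 - 68) ≡ 26/41 mod 83. 41⁻¹ ≡ 81 (mod 83), so λ ≡ 31.
  x = λ² - 68 - 26 = 961 - 94 ≡ 37; y = λ·(68 - 37) - 35 ≡ 13. → (37, 13)
double: tangent at (37, 13): λ = (3·37² + 58)/(2·13) ≡ 15/26. 26⁻¹ ≡ 16 (mod 83) since 26·16 = 416 ≡ 1, so λ ≡ 15·16 ≡ 74.
  x = λ² - 37 - 37 = 5476 - 74 ≡ 7; y = λ·(37 - 7) - 13 ≡ 49. → (7, 49)
add Q: (7, 49) + (26, 61). λ = (61 - 49)/(26 - 7) ≡ 12/19 mod 83. 19⁻¹ ≡ 35 (mod 83), so λ ≡ 5.
  x = λ² - 7 - 26 = 25 - 33 ≡ 75; y = λ·(7 - 75) - 49 ≡ 26. → (75, 26)

(75, 26)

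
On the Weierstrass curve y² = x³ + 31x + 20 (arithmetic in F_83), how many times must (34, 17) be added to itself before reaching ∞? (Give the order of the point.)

2P: tangent at (34, 17): λ = (3·34² + 31)/(2·17) ≡ 13/34. 34⁻¹ ≡ 22 (mod 83), so λ ≡ 13·22 ≡ 37.
  x = λ² - 34 - 34 = 1369 - 68 ≡ 56; y = λ·(34 - 56) - 17 ≡ 82. → (56, 82)
3P: (56, 82) + (34, 17). λ = (17 - 82)/(34 - 56) ≡ 18/61 mod 83. 61⁻¹ ≡ 49 (mod 83), so λ ≡ 52.
  x = λ² - 56 - 34 = 2704 - 90 ≡ 41; y = λ·(56 - 41) - 82 ≡ 34. → (41, 34)
4P: (41, 34) + (34, 17). λ = (17 - 34)/(34 - 41) ≡ 66/76 mod 83. 76⁻¹ ≡ 71 (mod 83) since 76·71 = 5396 ≡ 1, so λ ≡ 38.
  x = λ² - 41 - 34 = 1444 - 75 ≡ 41; y = λ·(41 - 41) - 34 ≡ 49. → (41, 49)
5P: (41, 49) + (34, 17). λ = (17 - 49)/(34 - 41) ≡ 51/76 mod 83. 76⁻¹ ≡ 71 (mod 83), so λ ≡ 52.
  x = λ² - 41 - 34 = 2704 - 75 ≡ 56; y = λ·(41 - 56) - 49 ≡ 1. → (56, 1)
6P: (56, 1) + (34, 17). λ = (17 - 1)/(34 - 56) ≡ 16/61 mod 83. 61⁻¹ ≡ 49 (mod 83) since 61·49 = 2989 ≡ 1, so λ ≡ 37.
  x = λ² - 56 - 34 = 1369 - 90 ≡ 34; y = λ·(56 - 34) - 1 ≡ 66. → (34, 66)
7P: (34, 66) + (34, 17): same x and y₁ ≡ -y₂, so the sum is ∞.
7P = ∞, so the order is 7.

7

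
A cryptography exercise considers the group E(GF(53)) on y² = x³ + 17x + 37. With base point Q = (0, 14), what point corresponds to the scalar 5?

(36, 20)

Repeated addition: build up to 5Q.
2Q: tangent at (0, 14): λ = (3·0² + 17)/(2·14) ≡ 17/28. 28⁻¹ ≡ 36 (mod 53), so λ ≡ 17·36 ≡ 29.
  x = λ² - 0 - 0 = 841 - 0 ≡ 46; y = λ·(0 - 46) - 14 ≡ 30. → (46, 30)
3Q: (46, 30) + (0, 14). λ = (14 - 30)/(0 - 46) ≡ 37/7 mod 53. 7⁻¹ ≡ 38 (mod 53), so λ ≡ 28.
  x = λ² - 46 - 0 = 784 - 46 ≡ 49; y = λ·(46 - 49) - 30 ≡ 45. → (49, 45)
4Q: (49, 45) + (0, 14). λ = (14 - 45)/(0 - 49) ≡ 22/4 mod 53. 4⁻¹ ≡ 40 (mod 53), so λ ≡ 32.
  x = λ² - 49 - 0 = 1024 - 49 ≡ 21; y = λ·(49 - 21) - 45 ≡ 3. → (21, 3)
5Q: (21, 3) + (0, 14). λ = (14 - 3)/(0 - 21) ≡ 11/32 mod 53. 32⁻¹ ≡ 5 (mod 53) since 32·5 = 160 ≡ 1, so λ ≡ 2.
  x = λ² - 21 - 0 = 4 - 21 ≡ 36; y = λ·(21 - 36) - 3 ≡ 20. → (36, 20)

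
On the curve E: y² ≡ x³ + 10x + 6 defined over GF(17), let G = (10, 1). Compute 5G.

(10, 1)

Repeated addition: build up to 5G.
2G: tangent at (10, 1): λ = (3·10² + 10)/(2·1) ≡ 4/2. 2⁻¹ ≡ 9 (mod 17), so λ ≡ 4·9 ≡ 2.
  x = λ² - 10 - 10 = 4 - 20 ≡ 1; y = λ·(10 - 1) - 1 ≡ 0. → (1, 0)
3G: (1, 0) + (10, 1). λ = (1 - 0)/(10 - 1) ≡ 1/9 mod 17. 9⁻¹ ≡ 2 (mod 17), so λ ≡ 2.
  x = λ² - 1 - 10 = 4 - 11 ≡ 10; y = λ·(1 - 10) - 0 ≡ 16. → (10, 16)
4G: (10, 16) + (10, 1): same x and y₁ ≡ -y₂, so the sum is O.
5G: O + (10, 1) = (10, 1) (identity).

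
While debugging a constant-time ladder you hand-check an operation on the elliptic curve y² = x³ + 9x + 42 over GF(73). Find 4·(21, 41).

Write Q = (21, 41).
Repeated addition: build up to 4Q.
2Q: tangent at (21, 41): λ = (3·21² + 9)/(2·41) ≡ 18/9. 9⁻¹ ≡ 65 (mod 73), so λ ≡ 18·65 ≡ 2.
  x = λ² - 21 - 21 = 4 - 42 ≡ 35; y = λ·(21 - 35) - 41 ≡ 4. → (35, 4)
3Q: (35, 4) + (21, 41). λ = (41 - 4)/(21 - 35) ≡ 37/59 mod 73. 59⁻¹ ≡ 26 (mod 73), so λ ≡ 13.
  x = λ² - 35 - 21 = 169 - 56 ≡ 40; y = λ·(35 - 40) - 4 ≡ 4. → (40, 4)
4Q: (40, 4) + (21, 41). λ = (41 - 4)/(21 - 40) ≡ 37/54 mod 73. 54⁻¹ ≡ 23 (mod 73), so λ ≡ 48.
  x = λ² - 40 - 21 = 2304 - 61 ≡ 53; y = λ·(40 - 53) - 4 ≡ 29. → (53, 29)

(53, 29)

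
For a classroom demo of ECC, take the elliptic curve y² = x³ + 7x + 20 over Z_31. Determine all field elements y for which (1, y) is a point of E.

x³ + 7x + 20 = 28 ≡ 28 (mod 31).
Square roots of 28 mod 31: 11 and 20 (since 11² = 121 ≡ 28).

11, 20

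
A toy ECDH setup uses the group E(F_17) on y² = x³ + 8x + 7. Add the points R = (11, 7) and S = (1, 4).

(11, 7) + (1, 4). λ = (4 - 7)/(1 - 11) ≡ 14/7 mod 17. 7⁻¹ ≡ 5 (mod 17), so λ ≡ 2.
  x = λ² - 11 - 1 = 4 - 12 ≡ 9; y = λ·(11 - 9) - 7 ≡ 14. → (9, 14)

(9, 14)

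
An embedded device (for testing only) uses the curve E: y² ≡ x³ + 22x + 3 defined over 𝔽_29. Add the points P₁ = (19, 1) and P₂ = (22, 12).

(19, 1) + (22, 12). λ = (12 - 1)/(22 - 19) ≡ 11/3 mod 29. 3⁻¹ ≡ 10 (mod 29) since 3·10 = 30 ≡ 1, so λ ≡ 23.
  x = λ² - 19 - 22 = 529 - 41 ≡ 24; y = λ·(19 - 24) - 1 ≡ 0. → (24, 0)

(24, 0)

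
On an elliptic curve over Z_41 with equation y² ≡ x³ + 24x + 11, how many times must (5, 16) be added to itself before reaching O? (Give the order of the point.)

2P: tangent at (5, 16): λ = (3·5² + 24)/(2·16) ≡ 17/32. 32⁻¹ ≡ 9 (mod 41), so λ ≡ 17·9 ≡ 30.
  x = λ² - 5 - 5 = 900 - 10 ≡ 29; y = λ·(5 - 29) - 16 ≡ 2. → (29, 2)
3P: (29, 2) + (5, 16). λ = (16 - 2)/(5 - 29) ≡ 14/17 mod 41. 17⁻¹ ≡ 29 (mod 41) since 17·29 = 493 ≡ 1, so λ ≡ 37.
  x = λ² - 29 - 5 = 1369 - 34 ≡ 23; y = λ·(29 - 23) - 2 ≡ 15. → (23, 15)
4P: (23, 15) + (5, 16). λ = (16 - 15)/(5 - 23) ≡ 1/23 mod 41. 23⁻¹ ≡ 25 (mod 41), so λ ≡ 25.
  x = λ² - 23 - 5 = 625 - 28 ≡ 23; y = λ·(23 - 23) - 15 ≡ 26. → (23, 26)
5P: (23, 26) + (5, 16). λ = (16 - 26)/(5 - 23) ≡ 31/23 mod 41. 23⁻¹ ≡ 25 (mod 41), so λ ≡ 37.
  x = λ² - 23 - 5 = 1369 - 28 ≡ 29; y = λ·(23 - 29) - 26 ≡ 39. → (29, 39)
6P: (29, 39) + (5, 16). λ = (16 - 39)/(5 - 29) ≡ 18/17 mod 41. 17⁻¹ ≡ 29 (mod 41), so λ ≡ 30.
  x = λ² - 29 - 5 = 900 - 34 ≡ 5; y = λ·(29 - 5) - 39 ≡ 25. → (5, 25)
7P: (5, 25) + (5, 16): same x and y₁ ≡ -y₂, so the sum is O.
7P = O, so the order is 7.

7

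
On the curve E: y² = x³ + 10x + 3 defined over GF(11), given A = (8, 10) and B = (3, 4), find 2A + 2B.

(2, 8)

First 2A:
Repeated addition: build up to 2A.
2A: tangent at (8, 10): λ = (3·8² + 10)/(2·10) ≡ 4/9. 9⁻¹ ≡ 5 (mod 11), so λ ≡ 4·5 ≡ 9.
  x = λ² - 8 - 8 = 81 - 16 ≡ 10; y = λ·(8 - 10) - 10 ≡ 5. → (10, 5)
2A = (10, 5).
Next 2B:
Repeated addition: build up to 2B.
2B: tangent at (3, 4): λ = (3·3² + 10)/(2·4) ≡ 4/8. 8⁻¹ ≡ 7 (mod 11) since 8·7 = 56 ≡ 1, so λ ≡ 4·7 ≡ 6.
  x = λ² - 3 - 3 = 36 - 6 ≡ 8; y = λ·(3 - 8) - 4 ≡ 10. → (8, 10)
2B = (8, 10).
Finally 2A + 2B:
(10, 5) + (8, 10). λ = (10 - 5)/(8 - 10) ≡ 5/9 mod 11. 9⁻¹ ≡ 5 (mod 11) since 9·5 = 45 ≡ 1, so λ ≡ 3.
  x = λ² - 10 - 8 = 9 - 18 ≡ 2; y = λ·(10 - 2) - 5 ≡ 8. → (2, 8)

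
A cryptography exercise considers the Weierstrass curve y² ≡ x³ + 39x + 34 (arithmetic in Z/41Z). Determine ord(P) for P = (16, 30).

2P: tangent at (16, 30): λ = (3·16² + 39)/(2·30) ≡ 28/19. 19⁻¹ ≡ 13 (mod 41), so λ ≡ 28·13 ≡ 36.
  x = λ² - 16 - 16 = 1296 - 32 ≡ 34; y = λ·(16 - 34) - 30 ≡ 19. → (34, 19)
3P: (34, 19) + (16, 30). λ = (30 - 19)/(16 - 34) ≡ 11/23 mod 41. 23⁻¹ ≡ 25 (mod 41), so λ ≡ 29.
  x = λ² - 34 - 16 = 841 - 50 ≡ 12; y = λ·(34 - 12) - 19 ≡ 4. → (12, 4)
4P: (12, 4) + (16, 30). λ = (30 - 4)/(16 - 12) ≡ 26/4 mod 41. 4⁻¹ ≡ 31 (mod 41) since 4·31 = 124 ≡ 1, so λ ≡ 27.
  x = λ² - 12 - 16 = 729 - 28 ≡ 4; y = λ·(12 - 4) - 4 ≡ 7. → (4, 7)
5P: (4, 7) + (16, 30). λ = (30 - 7)/(16 - 4) ≡ 23/12 mod 41. 12⁻¹ ≡ 24 (mod 41) since 12·24 = 288 ≡ 1, so λ ≡ 19.
  x = λ² - 4 - 16 = 361 - 20 ≡ 13; y = λ·(4 - 13) - 7 ≡ 27. → (13, 27)
6P: (13, 27) + (16, 30). λ = (30 - 27)/(16 - 13) ≡ 3/3 mod 41. 3⁻¹ ≡ 14 (mod 41), so λ ≡ 1.
  x = λ² - 13 - 16 = 1 - 29 ≡ 13; y = λ·(13 - 13) - 27 ≡ 14. → (13, 14)
7P: (13, 14) + (16, 30). λ = (30 - 14)/(16 - 13) ≡ 16/3 mod 41. 3⁻¹ ≡ 14 (mod 41), so λ ≡ 19.
  x = λ² - 13 - 16 = 361 - 29 ≡ 4; y = λ·(13 - 4) - 14 ≡ 34. → (4, 34)
8P: (4, 34) + (16, 30). λ = (30 - 34)/(16 - 4) ≡ 37/12 mod 41. 12⁻¹ ≡ 24 (mod 41) since 12·24 = 288 ≡ 1, so λ ≡ 27.
  x = λ² - 4 - 16 = 729 - 20 ≡ 12; y = λ·(4 - 12) - 34 ≡ 37. → (12, 37)
9P: (12, 37) + (16, 30). λ = (30 - 37)/(16 - 12) ≡ 34/4 mod 41. 4⁻¹ ≡ 31 (mod 41) since 4·31 = 124 ≡ 1, so λ ≡ 29.
  x = λ² - 12 - 16 = 841 - 28 ≡ 34; y = λ·(12 - 34) - 37 ≡ 22. → (34, 22)
10P: (34, 22) + (16, 30). λ = (30 - 22)/(16 - 34) ≡ 8/23 mod 41. 23⁻¹ ≡ 25 (mod 41), so λ ≡ 36.
  x = λ² - 34 - 16 = 1296 - 50 ≡ 16; y = λ·(34 - 16) - 22 ≡ 11. → (16, 11)
11P: (16, 11) + (16, 30): same x and y₁ ≡ -y₂, so the sum is O.
11P = O, so the order is 11.

11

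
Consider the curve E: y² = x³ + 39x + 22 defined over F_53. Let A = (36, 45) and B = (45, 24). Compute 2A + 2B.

(47, 7)

First 2A:
Repeated addition: build up to 2A.
2A: tangent at (36, 45): λ = (3·36² + 39)/(2·45) ≡ 5/37. 37⁻¹ ≡ 43 (mod 53) since 37·43 = 1591 ≡ 1, so λ ≡ 5·43 ≡ 3.
  x = λ² - 36 - 36 = 9 - 72 ≡ 43; y = λ·(36 - 43) - 45 ≡ 40. → (43, 40)
2A = (43, 40).
Next 2B:
Repeated addition: build up to 2B.
2B: tangent at (45, 24): λ = (3·45² + 39)/(2·24) ≡ 19/48. 48⁻¹ ≡ 21 (mod 53), so λ ≡ 19·21 ≡ 28.
  x = λ² - 45 - 45 = 784 - 90 ≡ 5; y = λ·(45 - 5) - 24 ≡ 36. → (5, 36)
2B = (5, 36).
Finally 2A + 2B:
(43, 40) + (5, 36). λ = (36 - 40)/(5 - 43) ≡ 49/15 mod 53. 15⁻¹ ≡ 46 (mod 53), so λ ≡ 28.
  x = λ² - 43 - 5 = 784 - 48 ≡ 47; y = λ·(43 - 47) - 40 ≡ 7. → (47, 7)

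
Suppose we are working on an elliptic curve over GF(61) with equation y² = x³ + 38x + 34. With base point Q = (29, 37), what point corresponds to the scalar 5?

(58, 25)

Repeated addition: build up to 5Q.
2Q: tangent at (29, 37): λ = (3·29² + 38)/(2·37) ≡ 60/13. 13⁻¹ ≡ 47 (mod 61) since 13·47 = 611 ≡ 1, so λ ≡ 60·47 ≡ 14.
  x = λ² - 29 - 29 = 196 - 58 ≡ 16; y = λ·(29 - 16) - 37 ≡ 23. → (16, 23)
3Q: (16, 23) + (29, 37). λ = (37 - 23)/(29 - 16) ≡ 14/13 mod 61. 13⁻¹ ≡ 47 (mod 61), so λ ≡ 48.
  x = λ² - 16 - 29 = 2304 - 45 ≡ 2; y = λ·(16 - 2) - 23 ≡ 39. → (2, 39)
4Q: (2, 39) + (29, 37). λ = (37 - 39)/(29 - 2) ≡ 59/27 mod 61. 27⁻¹ ≡ 52 (mod 61) since 27·52 = 1404 ≡ 1, so λ ≡ 18.
  x = λ² - 2 - 29 = 324 - 31 ≡ 49; y = λ·(2 - 49) - 39 ≡ 30. → (49, 30)
5Q: (49, 30) + (29, 37). λ = (37 - 30)/(29 - 49) ≡ 7/41 mod 61. 41⁻¹ ≡ 3 (mod 61), so λ ≡ 21.
  x = λ² - 49 - 29 = 441 - 78 ≡ 58; y = λ·(49 - 58) - 30 ≡ 25. → (58, 25)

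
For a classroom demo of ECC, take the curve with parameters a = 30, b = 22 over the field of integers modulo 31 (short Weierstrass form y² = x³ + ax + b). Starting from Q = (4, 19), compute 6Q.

Double-and-add on 6 = (110)₂. Start with Q = (4, 19) for the leading 1-bit.
double: tangent at (4, 19): λ = (3·4² + 30)/(2·19) ≡ 16/7. 7⁻¹ ≡ 9 (mod 31) since 7·9 = 63 ≡ 1, so λ ≡ 16·9 ≡ 20.
  x = λ² - 4 - 4 = 400 - 8 ≡ 20; y = λ·(4 - 20) - 19 ≡ 2. → (20, 2)
add Q: (20, 2) + (4, 19). λ = (19 - 2)/(4 - 20) ≡ 17/15 mod 31. 15⁻¹ ≡ 29 (mod 31) since 15·29 = 435 ≡ 1, so λ ≡ 28.
  x = λ² - 20 - 4 = 784 - 24 ≡ 16; y = λ·(20 - 16) - 2 ≡ 17. → (16, 17)
double: tangent at (16, 17): λ = (3·16² + 30)/(2·17) ≡ 23/3. 3⁻¹ ≡ 21 (mod 31), so λ ≡ 23·21 ≡ 18.
  x = λ² - 16 - 16 = 324 - 32 ≡ 13; y = λ·(16 - 13) - 17 ≡ 6. → (13, 6)

(13, 6)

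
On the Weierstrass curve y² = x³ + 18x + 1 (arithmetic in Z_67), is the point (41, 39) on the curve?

y² = 39² ≡ 47; x³ + 18x + 1 = 69660 ≡ 47 (mod 67). 47 = 47.

yes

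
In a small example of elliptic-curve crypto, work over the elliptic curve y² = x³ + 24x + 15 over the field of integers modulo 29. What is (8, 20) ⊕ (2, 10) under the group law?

(8, 20) + (2, 10). λ = (10 - 20)/(2 - 8) ≡ 19/23 mod 29. 23⁻¹ ≡ 24 (mod 29) since 23·24 = 552 ≡ 1, so λ ≡ 21.
  x = λ² - 8 - 2 = 441 - 10 ≡ 25; y = λ·(8 - 25) - 20 ≡ 0. → (25, 0)

(25, 0)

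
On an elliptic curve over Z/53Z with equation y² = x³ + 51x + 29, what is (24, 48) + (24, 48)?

tangent at (24, 48): λ = (3·24² + 51)/(2·48) ≡ 30/43. 43⁻¹ ≡ 37 (mod 53) since 43·37 = 1591 ≡ 1, so λ ≡ 30·37 ≡ 50.
  x = λ² - 24 - 24 = 2500 - 48 ≡ 14; y = λ·(24 - 14) - 48 ≡ 28. → (14, 28)

(14, 28)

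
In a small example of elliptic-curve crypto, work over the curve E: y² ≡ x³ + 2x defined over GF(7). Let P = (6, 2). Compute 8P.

O

Double-and-add on 8 = (1000)₂. Start with P = (6, 2) for the leading 1-bit.
double: tangent at (6, 2): λ = (3·6² + 2)/(2·2) ≡ 5/4. 4⁻¹ ≡ 2 (mod 7), so λ ≡ 5·2 ≡ 3.
  x = λ² - 6 - 6 = 9 - 12 ≡ 4; y = λ·(6 - 4) - 2 ≡ 4. → (4, 4)
double: tangent at (4, 4): λ = (3·4² + 2)/(2·4) ≡ 1/1. 1⁻¹ ≡ 1 (mod 7), so λ ≡ 1·1 ≡ 1.
  x = λ² - 4 - 4 = 1 - 8 ≡ 0; y = λ·(4 - 0) - 4 ≡ 0. → (0, 0)
double: (0, 0) + (0, 0): same x and y₁ ≡ -y₂, so the sum is ∞.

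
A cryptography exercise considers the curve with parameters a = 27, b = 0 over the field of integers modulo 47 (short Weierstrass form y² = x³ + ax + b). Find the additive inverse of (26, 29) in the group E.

-(26, 29) = (26, -29 mod 47) = (26, 18).

(26, 18)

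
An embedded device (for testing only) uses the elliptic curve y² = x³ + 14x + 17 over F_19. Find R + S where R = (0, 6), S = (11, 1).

(0, 6) + (11, 1). λ = (1 - 6)/(11 - 0) ≡ 14/11 mod 19. 11⁻¹ ≡ 7 (mod 19) since 11·7 = 77 ≡ 1, so λ ≡ 3.
  x = λ² - 0 - 11 = 9 - 11 ≡ 17; y = λ·(0 - 17) - 6 ≡ 0. → (17, 0)

(17, 0)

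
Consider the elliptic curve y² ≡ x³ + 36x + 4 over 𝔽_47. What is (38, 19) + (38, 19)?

(39, 12)

tangent at (38, 19): λ = (3·38² + 36)/(2·19) ≡ 44/38. 38⁻¹ ≡ 26 (mod 47) since 38·26 = 988 ≡ 1, so λ ≡ 44·26 ≡ 16.
  x = λ² - 38 - 38 = 256 - 76 ≡ 39; y = λ·(38 - 39) - 19 ≡ 12. → (39, 12)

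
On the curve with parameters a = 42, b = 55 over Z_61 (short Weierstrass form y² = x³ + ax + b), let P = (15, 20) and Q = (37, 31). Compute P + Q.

(15, 20) + (37, 31). λ = (31 - 20)/(37 - 15) ≡ 11/22 mod 61. 22⁻¹ ≡ 25 (mod 61), so λ ≡ 31.
  x = λ² - 15 - 37 = 961 - 52 ≡ 55; y = λ·(15 - 55) - 20 ≡ 21. → (55, 21)

(55, 21)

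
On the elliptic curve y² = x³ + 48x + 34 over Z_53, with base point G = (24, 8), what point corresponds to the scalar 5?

(41, 3)

Repeated addition: build up to 5G.
2G: tangent at (24, 8): λ = (3·24² + 48)/(2·8) ≡ 27/16. 16⁻¹ ≡ 10 (mod 53) since 16·10 = 160 ≡ 1, so λ ≡ 27·10 ≡ 5.
  x = λ² - 24 - 24 = 25 - 48 ≡ 30; y = λ·(24 - 30) - 8 ≡ 15. → (30, 15)
3G: (30, 15) + (24, 8). λ = (8 - 15)/(24 - 30) ≡ 46/47 mod 53. 47⁻¹ ≡ 44 (mod 53) since 47·44 = 2068 ≡ 1, so λ ≡ 10.
  x = λ² - 30 - 24 = 100 - 54 ≡ 46; y = λ·(30 - 46) - 15 ≡ 37. → (46, 37)
4G: (46, 37) + (24, 8). λ = (8 - 37)/(24 - 46) ≡ 24/31 mod 53. 31⁻¹ ≡ 12 (mod 53) since 31·12 = 372 ≡ 1, so λ ≡ 23.
  x = λ² - 46 - 24 = 529 - 70 ≡ 35; y = λ·(46 - 35) - 37 ≡ 4. → (35, 4)
5G: (35, 4) + (24, 8). λ = (8 - 4)/(24 - 35) ≡ 4/42 mod 53. 42⁻¹ ≡ 24 (mod 53), so λ ≡ 43.
  x = λ² - 35 - 24 = 1849 - 59 ≡ 41; y = λ·(35 - 41) - 4 ≡ 3. → (41, 3)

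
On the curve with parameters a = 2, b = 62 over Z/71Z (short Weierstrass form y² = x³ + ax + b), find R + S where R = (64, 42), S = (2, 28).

(64, 42) + (2, 28). λ = (28 - 42)/(2 - 64) ≡ 57/9 mod 71. 9⁻¹ ≡ 8 (mod 71), so λ ≡ 30.
  x = λ² - 64 - 2 = 900 - 66 ≡ 53; y = λ·(64 - 53) - 42 ≡ 4. → (53, 4)

(53, 4)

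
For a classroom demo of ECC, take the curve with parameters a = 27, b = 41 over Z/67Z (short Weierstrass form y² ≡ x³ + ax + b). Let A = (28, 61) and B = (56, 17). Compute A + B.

(47, 55)

(28, 61) + (56, 17). λ = (17 - 61)/(56 - 28) ≡ 23/28 mod 67. 28⁻¹ ≡ 12 (mod 67) since 28·12 = 336 ≡ 1, so λ ≡ 8.
  x = λ² - 28 - 56 = 64 - 84 ≡ 47; y = λ·(28 - 47) - 61 ≡ 55. → (47, 55)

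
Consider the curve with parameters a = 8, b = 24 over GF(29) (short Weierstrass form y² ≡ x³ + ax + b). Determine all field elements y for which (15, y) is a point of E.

none

x³ + 8x + 24 = 3519 ≡ 10 (mod 29).
10 is a non-residue mod 29; no y exists.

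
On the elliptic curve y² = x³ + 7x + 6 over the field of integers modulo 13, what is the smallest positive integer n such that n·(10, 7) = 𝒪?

2P: tangent at (10, 7): λ = (3·10² + 7)/(2·7) ≡ 8/1. 1⁻¹ ≡ 1 (mod 13) since 1·1 = 1 ≡ 1, so λ ≡ 8·1 ≡ 8.
  x = λ² - 10 - 10 = 64 - 20 ≡ 5; y = λ·(10 - 5) - 7 ≡ 7. → (5, 7)
3P: (5, 7) + (10, 7). λ = (7 - 7)/(10 - 5) ≡ 0/5 mod 13. 5⁻¹ ≡ 8 (mod 13) since 5·8 = 40 ≡ 1, so λ ≡ 0.
  x = λ² - 5 - 10 = 0 - 15 ≡ 11; y = λ·(5 - 11) - 7 ≡ 6. → (11, 6)
4P: (11, 6) + (10, 7). λ = (7 - 6)/(10 - 11) ≡ 1/12 mod 13. 12⁻¹ ≡ 12 (mod 13) since 12·12 = 144 ≡ 1, so λ ≡ 12.
  x = λ² - 11 - 10 = 144 - 21 ≡ 6; y = λ·(11 - 6) - 6 ≡ 2. → (6, 2)
5P: (6, 2) + (10, 7). λ = (7 - 2)/(10 - 6) ≡ 5/4 mod 13. 4⁻¹ ≡ 10 (mod 13), so λ ≡ 11.
  x = λ² - 6 - 10 = 121 - 16 ≡ 1; y = λ·(6 - 1) - 2 ≡ 1. → (1, 1)
6P: (1, 1) + (10, 7). λ = (7 - 1)/(10 - 1) ≡ 6/9 mod 13. 9⁻¹ ≡ 3 (mod 13), so λ ≡ 5.
  x = λ² - 1 - 10 = 25 - 11 ≡ 1; y = λ·(1 - 1) - 1 ≡ 12. → (1, 12)
7P: (1, 12) + (10, 7). λ = (7 - 12)/(10 - 1) ≡ 8/9 mod 13. 9⁻¹ ≡ 3 (mod 13), so λ ≡ 11.
  x = λ² - 1 - 10 = 121 - 11 ≡ 6; y = λ·(1 - 6) - 12 ≡ 11. → (6, 11)
8P: (6, 11) + (10, 7). λ = (7 - 11)/(10 - 6) ≡ 9/4 mod 13. 4⁻¹ ≡ 10 (mod 13), so λ ≡ 12.
  x = λ² - 6 - 10 = 144 - 16 ≡ 11; y = λ·(6 - 11) - 11 ≡ 7. → (11, 7)
9P: (11, 7) + (10, 7). λ = (7 - 7)/(10 - 11) ≡ 0/12 mod 13. 12⁻¹ ≡ 12 (mod 13) since 12·12 = 144 ≡ 1, so λ ≡ 0.
  x = λ² - 11 - 10 = 0 - 21 ≡ 5; y = λ·(11 - 5) - 7 ≡ 6. → (5, 6)
10P: (5, 6) + (10, 7). λ = (7 - 6)/(10 - 5) ≡ 1/5 mod 13. 5⁻¹ ≡ 8 (mod 13), so λ ≡ 8.
  x = λ² - 5 - 10 = 64 - 15 ≡ 10; y = λ·(5 - 10) - 6 ≡ 6. → (10, 6)
11P: (10, 6) + (10, 7): same x and y₁ ≡ -y₂, so the sum is 𝒪.
11P = 𝒪, so the order is 11.

11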